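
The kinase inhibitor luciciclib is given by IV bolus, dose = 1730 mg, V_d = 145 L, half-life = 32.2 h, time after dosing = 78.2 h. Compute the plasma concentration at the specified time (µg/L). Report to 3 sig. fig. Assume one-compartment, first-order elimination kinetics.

2220 µg/L

C₀ = Dose / Vd = 1730 / 145 = 11.93 mg/L
k = ln2 / t½ = 0.693147 / 32.2 = 0.02153 h⁻¹
C = C₀ · e^(−k·t) = 11.93 × e^(−0.02153 × 78.2)
  = 11.93 × 0.1857 = 2.215 mg/L
Convert: 2.215 mg/L × 1000 = 2215 µg/L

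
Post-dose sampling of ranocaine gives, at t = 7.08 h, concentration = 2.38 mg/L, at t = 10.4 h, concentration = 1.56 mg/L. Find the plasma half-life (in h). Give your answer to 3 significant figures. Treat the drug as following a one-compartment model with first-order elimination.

k = ln(C₁/C₂) / (t₂ − t₁) = ln(2.38/1.56) / (10.4 − 7.08)
  = 0.4224 / 3.320 = 0.1272 h⁻¹
t½ = ln2 / k = 0.693147 / 0.1272 = 5.449 h

5.45 h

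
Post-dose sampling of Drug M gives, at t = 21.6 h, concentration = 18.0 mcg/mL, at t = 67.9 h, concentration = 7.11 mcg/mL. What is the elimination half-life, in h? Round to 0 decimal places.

k = ln(C₁/C₂) / (t₂ − t₁) = ln(18.0/7.11) / (67.9 − 21.6)
  = 0.9289 / 46.30 = 0.02006 h⁻¹
t½ = ln2 / k = 0.693147 / 0.02006 = 34.55 h

35 h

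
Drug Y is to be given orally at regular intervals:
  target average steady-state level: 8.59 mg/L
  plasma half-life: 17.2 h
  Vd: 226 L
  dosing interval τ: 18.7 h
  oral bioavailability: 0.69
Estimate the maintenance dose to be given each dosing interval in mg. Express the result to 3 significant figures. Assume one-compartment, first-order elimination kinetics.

2120 mg

k = ln2 / t½ = 0.693147 / 17.2 = 0.04030 h⁻¹
CL = k × Vd = 0.04030 × 226 = 9.108 L/h
At steady state, F × (Dose/τ) = Css × CL.
Dose = Css × CL × τ / F = 8.59 × 9.108 × 18.7 / 0.69 = 2120 mg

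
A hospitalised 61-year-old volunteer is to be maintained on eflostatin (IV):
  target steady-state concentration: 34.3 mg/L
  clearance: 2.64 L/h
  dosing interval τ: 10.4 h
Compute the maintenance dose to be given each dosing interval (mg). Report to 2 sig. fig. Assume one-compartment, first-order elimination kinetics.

At steady state, Dose/τ = Css × CL.
Dose = Css × CL × τ = 34.3 × 2.640 × 10.4 = 941.7 mg

940 mg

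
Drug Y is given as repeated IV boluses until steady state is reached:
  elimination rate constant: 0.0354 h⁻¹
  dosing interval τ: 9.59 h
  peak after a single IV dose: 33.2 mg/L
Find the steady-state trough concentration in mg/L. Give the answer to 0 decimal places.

e^(−kτ) = e^(−0.03540 × 9.59) = 0.7121
Accumulation ratio R = 1 / (1 − e^(−kτ)) = 1 / (1 − 0.7121) = 3.473
Steady-state trough = C₀ × R × e^(−kτ) = 33.2 × 3.473 × 0.7121 = 82.11 mg/L

82 mg/L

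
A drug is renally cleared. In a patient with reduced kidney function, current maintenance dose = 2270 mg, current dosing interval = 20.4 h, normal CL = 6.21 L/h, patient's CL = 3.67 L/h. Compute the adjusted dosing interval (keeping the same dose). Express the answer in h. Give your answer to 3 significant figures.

34.5 h

To keep the same average steady-state level, dosing rate must scale with clearance.
CL ratio = 3.67 / 6.21 = 0.5910
New interval (same dose) = 20.4 / 0.5910 = 34.52 h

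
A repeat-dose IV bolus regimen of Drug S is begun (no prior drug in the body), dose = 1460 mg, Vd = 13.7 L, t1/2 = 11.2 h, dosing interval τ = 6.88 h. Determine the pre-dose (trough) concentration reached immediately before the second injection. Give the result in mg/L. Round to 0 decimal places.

C₀ per dose = Dose / Vd = 1460 / 13.7 = 106.6 mg/L
k = ln2 / t½ = 0.693147 / 11.2 = 0.06189 h⁻¹
Fraction remaining after one interval: r = e^(−kτ) = e^(−0.06189 × 6.88) = 0.6532
Before dose 2, 1 dose has been given (aged 1τ).
C_trough = C₀ × r = 106.6 × 0.6532 = 69.63 mg/L

70 mg/L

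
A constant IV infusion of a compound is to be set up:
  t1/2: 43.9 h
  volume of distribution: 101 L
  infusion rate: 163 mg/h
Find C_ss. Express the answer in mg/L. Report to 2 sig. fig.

100 mg/L

k = ln2 / t½ = 0.693147 / 43.9 = 0.01579 h⁻¹
CL = k × Vd = 0.01579 × 101 = 1.595 L/h
At steady state Css = R₀ / CL = 163 / 1.595 = 102.2 mg/L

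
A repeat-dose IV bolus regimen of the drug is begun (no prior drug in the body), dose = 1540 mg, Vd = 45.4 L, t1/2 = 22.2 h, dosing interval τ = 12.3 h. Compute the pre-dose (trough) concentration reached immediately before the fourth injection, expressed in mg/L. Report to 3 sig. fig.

C₀ per dose = Dose / Vd = 1540 / 45.4 = 33.92 mg/L
k = ln2 / t½ = 0.693147 / 22.2 = 0.03122 h⁻¹
Fraction remaining after one interval: r = e^(−kτ) = e^(−0.03122 × 12.3) = 0.6811
Before dose 4, 3 doses have been given (aged 1τ, 2τ, 3τ).
C_trough = C₀ × (r + r² + … + r^3) = C₀ × r(1−r^3)/(1−r)
        = 33.92 × 0.6811 × (1 − 0.3160) / (1 − 0.6811) = 49.55 mg/L

49.6 mg/L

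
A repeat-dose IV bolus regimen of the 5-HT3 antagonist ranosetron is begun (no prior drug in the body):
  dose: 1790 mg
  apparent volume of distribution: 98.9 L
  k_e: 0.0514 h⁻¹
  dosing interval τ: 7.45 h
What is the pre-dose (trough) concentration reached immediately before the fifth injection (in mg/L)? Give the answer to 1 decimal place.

30.4 mg/L

C₀ per dose = Dose / Vd = 1790 / 98.9 = 18.10 mg/L
Fraction remaining after one interval: r = e^(−kτ) = e^(−0.05140 × 7.45) = 0.6819
Before dose 5, 4 doses have been given (aged 1τ, 2τ, 3τ, 4τ).
C_trough = C₀ × (r + r² + … + r^4) = C₀ × r(1−r^4)/(1−r)
        = 18.10 × 0.6819 × (1 − 0.2162) / (1 − 0.6819) = 30.41 mg/L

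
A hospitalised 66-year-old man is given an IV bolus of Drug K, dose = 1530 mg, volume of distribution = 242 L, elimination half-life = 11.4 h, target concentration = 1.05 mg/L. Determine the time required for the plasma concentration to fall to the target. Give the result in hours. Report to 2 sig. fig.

C₀ = Dose / Vd = 1530 / 242 = 6.322 mg/L
k = ln2 / t½ = 0.693147 / 11.4 = 0.06080 h⁻¹
t = ln(C₀ / C) / k = ln(6.322 / 1.05) / 0.06080
  = ln(6.021) / 0.06080 = 1.795 / 0.06080 = 29.52 h

30 h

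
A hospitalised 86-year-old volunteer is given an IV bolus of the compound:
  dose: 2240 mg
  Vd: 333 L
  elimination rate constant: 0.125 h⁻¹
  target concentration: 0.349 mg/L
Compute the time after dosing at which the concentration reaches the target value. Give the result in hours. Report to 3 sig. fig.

C₀ = Dose / Vd = 2240 / 333 = 6.727 mg/L
t = ln(C₀ / C) / k = ln(6.727 / 0.349) / 0.1250
  = ln(19.28) / 0.1250 = 2.959 / 0.1250 = 23.67 h

23.7 h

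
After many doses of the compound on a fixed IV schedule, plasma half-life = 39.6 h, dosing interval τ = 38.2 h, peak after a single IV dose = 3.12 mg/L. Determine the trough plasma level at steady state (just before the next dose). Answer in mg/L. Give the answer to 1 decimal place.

k = ln2 / t½ = 0.693147 / 39.6 = 0.01750 h⁻¹
e^(−kτ) = e^(−0.01750 × 38.2) = 0.5125
Accumulation ratio R = 1 / (1 − e^(−kτ)) = 1 / (1 − 0.5125) = 2.051
Steady-state trough = C₀ × R × e^(−kτ) = 3.12 × 2.051 × 0.5125 = 3.280 mg/L

3.3 mg/L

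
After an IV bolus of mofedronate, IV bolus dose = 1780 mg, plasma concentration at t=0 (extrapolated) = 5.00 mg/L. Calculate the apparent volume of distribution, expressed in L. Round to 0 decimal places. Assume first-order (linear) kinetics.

356 L

Vd = Dose / C₀ = 1780 / 5.00 = 356.0 L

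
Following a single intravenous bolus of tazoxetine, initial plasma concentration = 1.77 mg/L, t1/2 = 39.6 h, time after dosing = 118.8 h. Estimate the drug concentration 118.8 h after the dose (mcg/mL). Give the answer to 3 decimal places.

0.221 mcg/mL

k = ln2 / t½ = 0.693147 / 39.6 = 0.01750 h⁻¹
t / t½ = 118.8 / 39.6 = 3 half-lives
C = C₀ × (1/2)^3 = 1.770 × 0.1250 = 0.2213 mg/L
(0.2213 mg/L = 0.2213 mcg/mL)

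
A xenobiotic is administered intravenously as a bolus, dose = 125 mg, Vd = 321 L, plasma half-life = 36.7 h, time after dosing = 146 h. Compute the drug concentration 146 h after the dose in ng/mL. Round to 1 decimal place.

C₀ = Dose / Vd = 125.0 / 321 = 0.3894 mg/L
k = ln2 / t½ = 0.693147 / 36.7 = 0.01889 h⁻¹
C = C₀ · e^(−k·t) = 0.3894 × e^(−0.01889 × 146)
  = 0.3894 × 0.06342 = 0.02470 mg/L
Convert: 0.02470 mg/L × 1000 = 24.70 ng/mL

24.7 ng/mL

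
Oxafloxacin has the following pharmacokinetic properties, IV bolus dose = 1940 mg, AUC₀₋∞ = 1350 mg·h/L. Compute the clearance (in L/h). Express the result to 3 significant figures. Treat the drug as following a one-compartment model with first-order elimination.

CL = Dose / AUC = 1940 / 1350 = 1.437 L/h

1.44 L/h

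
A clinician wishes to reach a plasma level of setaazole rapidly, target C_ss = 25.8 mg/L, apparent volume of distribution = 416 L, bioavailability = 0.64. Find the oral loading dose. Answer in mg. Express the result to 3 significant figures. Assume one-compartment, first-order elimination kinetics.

16800 mg

LD = Css × Vd / F = 25.8 × 416 / 0.64 = 16770 mg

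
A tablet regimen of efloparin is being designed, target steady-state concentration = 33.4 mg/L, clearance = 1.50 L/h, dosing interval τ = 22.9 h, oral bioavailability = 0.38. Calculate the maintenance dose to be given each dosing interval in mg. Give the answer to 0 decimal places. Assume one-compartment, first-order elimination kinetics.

3019 mg

At steady state, F × (Dose/τ) = Css × CL.
Dose = Css × CL × τ / F = 33.4 × 1.500 × 22.9 / 0.38 = 3019 mg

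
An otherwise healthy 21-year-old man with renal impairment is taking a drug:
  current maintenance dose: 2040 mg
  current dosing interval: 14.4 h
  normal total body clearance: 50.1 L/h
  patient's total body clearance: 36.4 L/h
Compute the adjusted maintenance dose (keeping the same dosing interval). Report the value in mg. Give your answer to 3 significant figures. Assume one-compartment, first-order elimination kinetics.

1480 mg

To keep the same average steady-state level, dosing rate must scale with clearance.
CL ratio = 36.4 / 50.1 = 0.7265
New dose (same interval) = 2040 × 0.7265 = 1482 mg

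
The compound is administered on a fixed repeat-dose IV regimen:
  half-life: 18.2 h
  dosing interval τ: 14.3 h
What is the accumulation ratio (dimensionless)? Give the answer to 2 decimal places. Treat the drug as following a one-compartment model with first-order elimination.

k = ln2 / t½ = 0.693147 / 18.2 = 0.03809 h⁻¹
e^(−kτ) = e^(−0.03809 × 14.3) = 0.5800
Accumulation ratio R = 1 / (1 − e^(−kτ)) = 1 / (1 − 0.5800) = 2.381

2.38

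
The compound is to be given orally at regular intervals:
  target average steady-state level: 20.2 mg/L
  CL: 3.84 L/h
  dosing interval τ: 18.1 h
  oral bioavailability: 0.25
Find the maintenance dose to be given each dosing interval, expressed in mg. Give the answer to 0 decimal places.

5616 mg

At steady state, F × (Dose/τ) = Css × CL.
Dose = Css × CL × τ / F = 20.2 × 3.840 × 18.1 / 0.25 = 5616 mg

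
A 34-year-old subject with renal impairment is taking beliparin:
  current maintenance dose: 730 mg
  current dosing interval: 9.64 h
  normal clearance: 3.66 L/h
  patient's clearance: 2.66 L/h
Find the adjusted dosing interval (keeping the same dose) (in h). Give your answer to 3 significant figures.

To keep the same average steady-state level, dosing rate must scale with clearance.
CL ratio = 2.66 / 3.66 = 0.7268
New interval (same dose) = 9.64 / 0.7268 = 13.26 h

13.3 h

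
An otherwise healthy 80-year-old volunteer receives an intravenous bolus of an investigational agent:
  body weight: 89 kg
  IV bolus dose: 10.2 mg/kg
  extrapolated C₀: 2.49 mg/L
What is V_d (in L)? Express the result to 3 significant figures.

365 L

Dose = 10.2 × 89 = 907.8 mg
Vd = Dose / C₀ = 907.8 / 2.49 = 364.6 L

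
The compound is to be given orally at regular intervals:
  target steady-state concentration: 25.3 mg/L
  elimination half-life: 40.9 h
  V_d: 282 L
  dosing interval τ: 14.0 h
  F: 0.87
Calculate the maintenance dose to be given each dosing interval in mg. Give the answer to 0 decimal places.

1946 mg

k = ln2 / t½ = 0.693147 / 40.9 = 0.01695 h⁻¹
CL = k × Vd = 0.01695 × 282 = 4.780 L/h
At steady state, F × (Dose/τ) = Css × CL.
Dose = Css × CL × τ / F = 25.3 × 4.780 × 14.0 / 0.87 = 1946 mg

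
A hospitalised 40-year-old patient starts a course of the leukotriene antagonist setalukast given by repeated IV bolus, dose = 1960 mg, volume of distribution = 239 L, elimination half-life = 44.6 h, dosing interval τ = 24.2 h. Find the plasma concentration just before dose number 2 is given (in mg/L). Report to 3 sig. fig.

C₀ per dose = Dose / Vd = 1960 / 239 = 8.201 mg/L
k = ln2 / t½ = 0.693147 / 44.6 = 0.01554 h⁻¹
Fraction remaining after one interval: r = e^(−kτ) = e^(−0.01554 × 24.2) = 0.6866
Before dose 2, 1 dose has been given (aged 1τ).
C_trough = C₀ × r = 8.201 × 0.6866 = 5.631 mg/L

5.63 mg/L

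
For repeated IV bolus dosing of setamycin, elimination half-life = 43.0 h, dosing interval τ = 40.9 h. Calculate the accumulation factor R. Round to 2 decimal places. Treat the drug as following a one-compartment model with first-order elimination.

k = ln2 / t½ = 0.693147 / 43.0 = 0.01612 h⁻¹
e^(−kτ) = e^(−0.01612 × 40.9) = 0.5172
Accumulation ratio R = 1 / (1 − e^(−kτ)) = 1 / (1 − 0.5172) = 2.071

2.07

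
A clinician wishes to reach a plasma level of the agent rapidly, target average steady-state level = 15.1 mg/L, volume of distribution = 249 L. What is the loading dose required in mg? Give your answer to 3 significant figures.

LD = Css × Vd = 15.1 × 249 = 3760 mg

3760 mg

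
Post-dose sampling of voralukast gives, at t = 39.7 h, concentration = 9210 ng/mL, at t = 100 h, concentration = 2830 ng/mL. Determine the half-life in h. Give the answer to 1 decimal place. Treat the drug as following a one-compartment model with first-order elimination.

k = ln(C₁/C₂) / (t₂ − t₁) = ln(9210/2830) / (100 − 39.7)
  = 1.180 / 60.30 = 0.01957 h⁻¹
t½ = ln2 / k = 0.693147 / 0.01957 = 35.42 h

35.4 h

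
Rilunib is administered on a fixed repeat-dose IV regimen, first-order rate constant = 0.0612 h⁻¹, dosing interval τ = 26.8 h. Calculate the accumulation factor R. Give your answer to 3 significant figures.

1.24

e^(−kτ) = e^(−0.06120 × 26.8) = 0.1939
Accumulation ratio R = 1 / (1 − e^(−kτ)) = 1 / (1 − 0.1939) = 1.241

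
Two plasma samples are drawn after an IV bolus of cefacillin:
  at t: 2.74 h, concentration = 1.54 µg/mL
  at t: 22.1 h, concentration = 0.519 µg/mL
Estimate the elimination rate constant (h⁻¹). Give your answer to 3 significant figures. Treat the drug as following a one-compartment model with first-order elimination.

k = ln(C₁/C₂) / (t₂ − t₁) = ln(1.54/0.519) / (22.1 − 2.74)
  = 1.088 / 19.36 = 0.05620 h⁻¹

0.0562 h⁻¹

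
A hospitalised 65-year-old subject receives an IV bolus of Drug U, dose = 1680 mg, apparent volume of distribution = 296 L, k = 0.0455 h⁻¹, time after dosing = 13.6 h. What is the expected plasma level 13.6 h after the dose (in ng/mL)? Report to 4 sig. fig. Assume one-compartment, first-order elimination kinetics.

C₀ = Dose / Vd = 1680 / 296 = 5.676 mg/L
C = C₀ · e^(−k·t) = 5.676 × e^(−0.04550 × 13.6)
  = 5.676 × 0.5386 = 3.057 mg/L
Convert: 3.057 mg/L × 1000 = 3057 ng/mL

3057 ng/mL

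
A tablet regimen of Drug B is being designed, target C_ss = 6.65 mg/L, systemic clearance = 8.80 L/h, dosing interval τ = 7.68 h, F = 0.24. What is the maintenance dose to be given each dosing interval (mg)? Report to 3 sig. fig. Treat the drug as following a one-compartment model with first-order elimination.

1870 mg

At steady state, F × (Dose/τ) = Css × CL.
Dose = Css × CL × τ / F = 6.65 × 8.800 × 7.68 / 0.24 = 1873 mg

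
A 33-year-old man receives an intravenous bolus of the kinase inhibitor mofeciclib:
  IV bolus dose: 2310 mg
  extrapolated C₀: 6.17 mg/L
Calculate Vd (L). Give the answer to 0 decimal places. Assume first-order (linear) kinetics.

Vd = Dose / C₀ = 2310 / 6.17 = 374.4 L

374 L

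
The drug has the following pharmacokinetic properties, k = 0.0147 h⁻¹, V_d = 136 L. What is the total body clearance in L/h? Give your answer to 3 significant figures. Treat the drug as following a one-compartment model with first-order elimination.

CL = k × Vd = 0.0147 × 136 = 1.999 L/h

2.00 L/h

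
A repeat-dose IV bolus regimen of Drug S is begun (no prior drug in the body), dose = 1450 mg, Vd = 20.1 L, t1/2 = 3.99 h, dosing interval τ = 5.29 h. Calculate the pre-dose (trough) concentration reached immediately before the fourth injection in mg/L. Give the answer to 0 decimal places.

C₀ per dose = Dose / Vd = 1450 / 20.1 = 72.14 mg/L
k = ln2 / t½ = 0.693147 / 3.99 = 0.1737 h⁻¹
Fraction remaining after one interval: r = e^(−kτ) = e^(−0.1737 × 5.29) = 0.3990
Before dose 4, 3 doses have been given (aged 1τ, 2τ, 3τ).
C_trough = C₀ × (r + r² + … + r^3) = C₀ × r(1−r^3)/(1−r)
        = 72.14 × 0.3990 × (1 − 0.06352) / (1 − 0.3990) = 44.85 mg/L

45 mg/L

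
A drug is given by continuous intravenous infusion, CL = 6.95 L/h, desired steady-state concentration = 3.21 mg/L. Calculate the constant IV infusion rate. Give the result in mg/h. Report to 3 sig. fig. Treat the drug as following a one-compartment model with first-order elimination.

22.3 mg/h

At steady state, infusion rate R₀ = Css × CL = 3.21 × 6.950 = 22.31 mg/h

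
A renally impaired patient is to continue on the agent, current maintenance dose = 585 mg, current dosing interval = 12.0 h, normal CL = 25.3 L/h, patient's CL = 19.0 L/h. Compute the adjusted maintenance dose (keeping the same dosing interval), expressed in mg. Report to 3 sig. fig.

To keep the same average steady-state level, dosing rate must scale with clearance.
CL ratio = 19.0 / 25.3 = 0.7510
New dose (same interval) = 585 × 0.7510 = 439.3 mg

439 mg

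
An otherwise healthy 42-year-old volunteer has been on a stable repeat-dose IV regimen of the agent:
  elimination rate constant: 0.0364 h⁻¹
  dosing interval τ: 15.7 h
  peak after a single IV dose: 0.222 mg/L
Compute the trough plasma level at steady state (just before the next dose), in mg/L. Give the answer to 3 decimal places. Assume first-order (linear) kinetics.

0.288 mg/L

e^(−kτ) = e^(−0.03640 × 15.7) = 0.5647
Accumulation ratio R = 1 / (1 − e^(−kτ)) = 1 / (1 − 0.5647) = 2.297
Steady-state trough = C₀ × R × e^(−kτ) = 0.222 × 2.297 × 0.5647 = 0.2880 mg/L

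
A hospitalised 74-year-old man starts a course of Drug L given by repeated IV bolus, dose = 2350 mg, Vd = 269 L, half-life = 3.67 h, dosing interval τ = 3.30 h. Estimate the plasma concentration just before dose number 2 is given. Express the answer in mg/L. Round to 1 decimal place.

C₀ per dose = Dose / Vd = 2350 / 269 = 8.736 mg/L
k = ln2 / t½ = 0.693147 / 3.67 = 0.1889 h⁻¹
Fraction remaining after one interval: r = e^(−kτ) = e^(−0.1889 × 3.30) = 0.5361
Before dose 2, 1 dose has been given (aged 1τ).
C_trough = C₀ × r = 8.736 × 0.5361 = 4.683 mg/L

4.7 mg/L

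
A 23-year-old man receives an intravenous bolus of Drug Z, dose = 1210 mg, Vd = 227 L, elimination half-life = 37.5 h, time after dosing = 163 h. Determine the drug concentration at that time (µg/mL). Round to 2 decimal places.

0.26 µg/mL

C₀ = Dose / Vd = 1210 / 227 = 5.330 mg/L
k = ln2 / t½ = 0.693147 / 37.5 = 0.01848 h⁻¹
C = C₀ · e^(−k·t) = 5.330 × e^(−0.01848 × 163)
  = 5.330 × 0.04918 = 0.2621 mg/L
(0.2621 mg/L = 0.2621 µg/mL)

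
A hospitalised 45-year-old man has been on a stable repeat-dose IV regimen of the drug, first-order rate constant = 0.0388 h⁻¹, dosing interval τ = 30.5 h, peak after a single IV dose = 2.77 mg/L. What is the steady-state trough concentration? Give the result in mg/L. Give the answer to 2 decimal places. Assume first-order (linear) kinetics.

e^(−kτ) = e^(−0.03880 × 30.5) = 0.3062
Accumulation ratio R = 1 / (1 − e^(−kτ)) = 1 / (1 − 0.3062) = 1.441
Steady-state trough = C₀ × R × e^(−kτ) = 2.77 × 1.441 × 0.3062 = 1.222 mg/L

1.22 mg/L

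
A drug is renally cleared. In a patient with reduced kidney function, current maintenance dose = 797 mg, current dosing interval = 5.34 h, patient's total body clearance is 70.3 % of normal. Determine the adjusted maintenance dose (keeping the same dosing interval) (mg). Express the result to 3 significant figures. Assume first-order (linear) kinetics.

To keep the same average steady-state level, dosing rate must scale with clearance.
CL ratio = 70.3 / 100 = 0.7030
New dose (same interval) = 797 × 0.7030 = 560.3 mg

560 mg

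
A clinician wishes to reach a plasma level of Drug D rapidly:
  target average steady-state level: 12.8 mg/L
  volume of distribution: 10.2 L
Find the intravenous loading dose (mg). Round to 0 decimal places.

131 mg

LD = Css × Vd = 12.8 × 10.2 = 130.6 mg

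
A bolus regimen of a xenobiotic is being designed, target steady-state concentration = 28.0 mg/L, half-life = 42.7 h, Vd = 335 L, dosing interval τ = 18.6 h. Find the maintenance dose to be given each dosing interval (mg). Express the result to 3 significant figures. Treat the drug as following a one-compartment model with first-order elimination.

2830 mg

k = ln2 / t½ = 0.693147 / 42.7 = 0.01623 h⁻¹
CL = k × Vd = 0.01623 × 335 = 5.437 L/h
At steady state, Dose/τ = Css × CL.
Dose = Css × CL × τ = 28.0 × 5.437 × 18.6 = 2832 mg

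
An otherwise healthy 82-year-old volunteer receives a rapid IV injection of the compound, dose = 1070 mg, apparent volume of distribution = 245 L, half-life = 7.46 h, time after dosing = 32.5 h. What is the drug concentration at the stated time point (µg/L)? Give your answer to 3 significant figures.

C₀ = Dose / Vd = 1070 / 245 = 4.367 mg/L
k = ln2 / t½ = 0.693147 / 7.46 = 0.09292 h⁻¹
C = C₀ · e^(−k·t) = 4.367 × e^(−0.09292 × 32.5)
  = 4.367 × 0.04881 = 0.2132 mg/L
Convert: 0.2132 mg/L × 1000 = 213.2 µg/L

213 µg/L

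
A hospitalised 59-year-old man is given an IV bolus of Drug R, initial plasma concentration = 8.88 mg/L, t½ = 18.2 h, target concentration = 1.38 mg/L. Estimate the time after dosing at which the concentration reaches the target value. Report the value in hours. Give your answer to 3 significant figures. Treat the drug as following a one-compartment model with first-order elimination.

48.9 h

k = ln2 / t½ = 0.693147 / 18.2 = 0.03809 h⁻¹
t = ln(C₀ / C) / k = ln(8.880 / 1.38) / 0.03809
  = ln(6.435) / 0.03809 = 1.862 / 0.03809 = 48.88 h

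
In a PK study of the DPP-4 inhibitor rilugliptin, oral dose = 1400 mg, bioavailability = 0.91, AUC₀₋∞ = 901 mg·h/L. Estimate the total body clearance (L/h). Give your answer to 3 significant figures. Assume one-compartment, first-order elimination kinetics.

1.41 L/h

CL = F·Dose / AUC = 0.91 × 1400 / 901 = 1.414 L/h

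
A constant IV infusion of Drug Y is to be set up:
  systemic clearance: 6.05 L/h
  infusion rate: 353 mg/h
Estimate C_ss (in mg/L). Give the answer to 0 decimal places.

58 mg/L

At steady state Css = R₀ / CL = 353 / 6.050 = 58.35 mg/L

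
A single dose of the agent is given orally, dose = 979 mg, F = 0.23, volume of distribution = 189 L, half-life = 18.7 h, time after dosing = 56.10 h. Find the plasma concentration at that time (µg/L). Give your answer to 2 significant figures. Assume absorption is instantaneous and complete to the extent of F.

150 µg/L

Amount reaching circulation = F × Dose = 0.23 × 979.0 = 225.2 mg
C₀ = F·Dose / Vd = 225.2 / 189 = 1.192 mg/L
k = ln2 / t½ = 0.693147 / 18.7 = 0.03707 h⁻¹
t / t½ = 56.10 / 18.7 = 3 half-lives
C = C₀ × (1/2)^3 = 1.192 × 0.1250 = 0.1490 mg/L
Convert: 0.1490 mg/L × 1000 = 149.0 µg/L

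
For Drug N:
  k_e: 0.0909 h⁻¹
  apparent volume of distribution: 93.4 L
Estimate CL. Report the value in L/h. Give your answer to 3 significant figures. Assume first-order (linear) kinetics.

CL = k × Vd = 0.0909 × 93.4 = 8.490 L/h

8.49 L/h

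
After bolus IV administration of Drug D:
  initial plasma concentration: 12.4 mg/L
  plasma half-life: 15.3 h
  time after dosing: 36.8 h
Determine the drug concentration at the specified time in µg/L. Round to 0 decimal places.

k = ln2 / t½ = 0.693147 / 15.3 = 0.04530 h⁻¹
C = C₀ · e^(−k·t) = 12.40 × e^(−0.04530 × 36.8)
  = 12.40 × 0.1888 = 2.341 mg/L
Convert: 2.341 mg/L × 1000 = 2341 µg/L

2341 µg/L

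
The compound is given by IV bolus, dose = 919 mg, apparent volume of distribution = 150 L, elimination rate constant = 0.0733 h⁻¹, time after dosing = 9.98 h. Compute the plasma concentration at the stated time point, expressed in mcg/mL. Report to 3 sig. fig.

2.95 mcg/mL

C₀ = Dose / Vd = 919.0 / 150 = 6.127 mg/L
C = C₀ · e^(−k·t) = 6.127 × e^(−0.07330 × 9.98)
  = 6.127 × 0.4812 = 2.948 mg/L
(2.948 mg/L = 2.948 mcg/mL)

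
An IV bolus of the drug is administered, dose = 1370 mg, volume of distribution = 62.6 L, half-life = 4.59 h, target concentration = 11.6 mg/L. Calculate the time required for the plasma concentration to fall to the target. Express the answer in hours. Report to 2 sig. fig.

4.2 h

C₀ = Dose / Vd = 1370 / 62.6 = 21.88 mg/L
k = ln2 / t½ = 0.693147 / 4.59 = 0.1510 h⁻¹
t = ln(C₀ / C) / k = ln(21.88 / 11.6) / 0.1510
  = ln(1.886) / 0.1510 = 0.6345 / 0.1510 = 4.202 h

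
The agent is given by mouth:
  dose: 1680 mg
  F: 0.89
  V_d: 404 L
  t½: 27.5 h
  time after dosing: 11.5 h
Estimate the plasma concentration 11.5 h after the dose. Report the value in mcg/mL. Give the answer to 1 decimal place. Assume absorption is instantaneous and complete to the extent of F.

Amount reaching circulation = F × Dose = 0.89 × 1680 = 1495 mg
C₀ = F·Dose / Vd = 1495 / 404 = 3.700 mg/L
k = ln2 / t½ = 0.693147 / 27.5 = 0.02521 h⁻¹
C = C₀ · e^(−k·t) = 3.700 × e^(−0.02521 × 11.5)
  = 3.700 × 0.7483 = 2.769 mg/L
(2.769 mg/L = 2.769 mcg/mL)

2.8 mcg/mL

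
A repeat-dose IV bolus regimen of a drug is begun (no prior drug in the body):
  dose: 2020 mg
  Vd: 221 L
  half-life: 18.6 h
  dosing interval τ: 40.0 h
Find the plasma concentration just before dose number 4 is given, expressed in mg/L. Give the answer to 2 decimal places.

2.63 mg/L

C₀ per dose = Dose / Vd = 2020 / 221 = 9.140 mg/L
k = ln2 / t½ = 0.693147 / 18.6 = 0.03727 h⁻¹
Fraction remaining after one interval: r = e^(−kτ) = e^(−0.03727 × 40.0) = 0.2252
Before dose 4, 3 doses have been given (aged 1τ, 2τ, 3τ).
C_trough = C₀ × (r + r² + … + r^3) = C₀ × r(1−r^3)/(1−r)
        = 9.140 × 0.2252 × (1 − 0.01142) / (1 − 0.2252) = 2.626 mg/L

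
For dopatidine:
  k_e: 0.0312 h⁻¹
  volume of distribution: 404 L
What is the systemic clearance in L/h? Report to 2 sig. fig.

13 L/h

CL = k × Vd = 0.0312 × 404 = 12.60 L/h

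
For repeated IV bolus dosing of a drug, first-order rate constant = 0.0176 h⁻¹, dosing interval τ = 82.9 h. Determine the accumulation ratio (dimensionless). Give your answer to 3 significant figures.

e^(−kτ) = e^(−0.01760 × 82.9) = 0.2325
Accumulation ratio R = 1 / (1 − e^(−kτ)) = 1 / (1 − 0.2325) = 1.303

1.30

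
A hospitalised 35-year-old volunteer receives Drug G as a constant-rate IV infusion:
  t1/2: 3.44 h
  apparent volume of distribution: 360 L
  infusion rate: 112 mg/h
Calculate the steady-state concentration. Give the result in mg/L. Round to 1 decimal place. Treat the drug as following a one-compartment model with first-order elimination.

k = ln2 / t½ = 0.693147 / 3.44 = 0.2015 h⁻¹
CL = k × Vd = 0.2015 × 360 = 72.54 L/h
At steady state Css = R₀ / CL = 112 / 72.54 = 1.544 mg/L

1.5 mg/L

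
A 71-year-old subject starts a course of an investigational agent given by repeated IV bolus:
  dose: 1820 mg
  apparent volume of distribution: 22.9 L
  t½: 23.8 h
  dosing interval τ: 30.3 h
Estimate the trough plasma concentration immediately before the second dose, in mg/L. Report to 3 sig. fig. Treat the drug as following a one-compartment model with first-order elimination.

32.9 mg/L

C₀ per dose = Dose / Vd = 1820 / 22.9 = 79.48 mg/L
k = ln2 / t½ = 0.693147 / 23.8 = 0.02912 h⁻¹
Fraction remaining after one interval: r = e^(−kτ) = e^(−0.02912 × 30.3) = 0.4138
Before dose 2, 1 dose has been given (aged 1τ).
C_trough = C₀ × r = 79.48 × 0.4138 = 32.89 mg/L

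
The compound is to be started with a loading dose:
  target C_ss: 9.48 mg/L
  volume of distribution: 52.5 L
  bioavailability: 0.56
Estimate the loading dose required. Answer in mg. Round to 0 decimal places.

LD = Css × Vd / F = 9.48 × 52.5 / 0.56 = 888.8 mg

889 mg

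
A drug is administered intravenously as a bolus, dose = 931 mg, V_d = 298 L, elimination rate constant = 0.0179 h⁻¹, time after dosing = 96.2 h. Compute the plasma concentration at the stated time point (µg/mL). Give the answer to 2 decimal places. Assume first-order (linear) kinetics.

0.56 µg/mL

C₀ = Dose / Vd = 931.0 / 298 = 3.124 mg/L
C = C₀ · e^(−k·t) = 3.124 × e^(−0.01790 × 96.2)
  = 3.124 × 0.1787 = 0.5583 mg/L
(0.5583 mg/L = 0.5583 µg/mL)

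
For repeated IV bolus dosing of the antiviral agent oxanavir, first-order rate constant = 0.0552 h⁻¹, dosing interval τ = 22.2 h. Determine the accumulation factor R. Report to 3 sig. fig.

1.42

e^(−kτ) = e^(−0.05520 × 22.2) = 0.2936
Accumulation ratio R = 1 / (1 − e^(−kτ)) = 1 / (1 − 0.2936) = 1.416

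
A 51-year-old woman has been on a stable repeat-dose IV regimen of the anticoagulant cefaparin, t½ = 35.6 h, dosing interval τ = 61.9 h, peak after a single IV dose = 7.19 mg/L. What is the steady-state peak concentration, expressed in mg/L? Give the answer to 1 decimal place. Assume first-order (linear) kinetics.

k = ln2 / t½ = 0.693147 / 35.6 = 0.01947 h⁻¹
e^(−kτ) = e^(−0.01947 × 61.9) = 0.2996
Accumulation ratio R = 1 / (1 − e^(−kτ)) = 1 / (1 − 0.2996) = 1.428
Steady-state peak = C₀ × R = 7.19 × 1.428 = 10.27 mg/L

10.3 mg/L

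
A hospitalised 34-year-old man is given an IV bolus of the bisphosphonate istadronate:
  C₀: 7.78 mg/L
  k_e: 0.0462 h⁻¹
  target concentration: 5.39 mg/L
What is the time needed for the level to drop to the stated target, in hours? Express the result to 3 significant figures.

t = ln(C₀ / C) / k = ln(7.780 / 5.39) / 0.04620
  = ln(1.443) / 0.04620 = 0.3667 / 0.04620 = 7.937 h

7.94 h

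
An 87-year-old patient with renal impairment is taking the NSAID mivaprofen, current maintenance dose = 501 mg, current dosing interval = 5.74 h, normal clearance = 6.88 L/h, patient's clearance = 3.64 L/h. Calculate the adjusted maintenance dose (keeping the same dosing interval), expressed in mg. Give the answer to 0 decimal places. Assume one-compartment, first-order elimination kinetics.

265 mg

To keep the same average steady-state level, dosing rate must scale with clearance.
CL ratio = 3.64 / 6.88 = 0.5291
New dose (same interval) = 501 × 0.5291 = 265.1 mg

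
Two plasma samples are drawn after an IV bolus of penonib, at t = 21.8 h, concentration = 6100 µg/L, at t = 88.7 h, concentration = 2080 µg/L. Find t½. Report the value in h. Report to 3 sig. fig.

k = ln(C₁/C₂) / (t₂ − t₁) = ln(6100/2080) / (88.7 − 21.8)
  = 1.076 / 66.90 = 0.01608 h⁻¹
t½ = ln2 / k = 0.693147 / 0.01608 = 43.11 h

43.1 h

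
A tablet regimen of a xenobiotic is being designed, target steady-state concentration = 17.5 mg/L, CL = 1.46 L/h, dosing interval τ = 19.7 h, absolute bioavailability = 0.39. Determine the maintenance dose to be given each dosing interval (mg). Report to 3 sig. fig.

At steady state, F × (Dose/τ) = Css × CL.
Dose = Css × CL × τ / F = 17.5 × 1.460 × 19.7 / 0.39 = 1291 mg

1290 mg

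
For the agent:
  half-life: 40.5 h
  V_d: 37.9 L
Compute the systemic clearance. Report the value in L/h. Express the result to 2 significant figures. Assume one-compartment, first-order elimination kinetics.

0.65 L/h

k = ln2 / t½ = 0.693147 / 40.5 = 0.01711 h⁻¹
CL = k × Vd = 0.01711 × 37.9 = 0.6485 L/h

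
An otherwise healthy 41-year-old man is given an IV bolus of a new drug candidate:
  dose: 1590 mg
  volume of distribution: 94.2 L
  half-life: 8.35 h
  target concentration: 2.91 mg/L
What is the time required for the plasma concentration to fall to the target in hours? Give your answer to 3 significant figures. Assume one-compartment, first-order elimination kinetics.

21.2 h

C₀ = Dose / Vd = 1590 / 94.2 = 16.88 mg/L
k = ln2 / t½ = 0.693147 / 8.35 = 0.08301 h⁻¹
t = ln(C₀ / C) / k = ln(16.88 / 2.91) / 0.08301
  = ln(5.801) / 0.08301 = 1.758 / 0.08301 = 21.18 h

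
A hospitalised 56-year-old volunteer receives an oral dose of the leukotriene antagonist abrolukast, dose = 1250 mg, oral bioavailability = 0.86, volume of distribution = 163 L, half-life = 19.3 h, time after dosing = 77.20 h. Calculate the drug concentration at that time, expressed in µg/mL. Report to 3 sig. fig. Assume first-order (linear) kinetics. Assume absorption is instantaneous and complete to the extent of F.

Amount reaching circulation = F × Dose = 0.86 × 1250 = 1075 mg
C₀ = F·Dose / Vd = 1075 / 163 = 6.595 mg/L
k = ln2 / t½ = 0.693147 / 19.3 = 0.03591 h⁻¹
t / t½ = 77.20 / 19.3 = 4 half-lives
C = C₀ × (1/2)^4 = 6.595 × 0.06250 = 0.4122 mg/L
(0.4122 mg/L = 0.4122 µg/mL)

0.412 µg/mL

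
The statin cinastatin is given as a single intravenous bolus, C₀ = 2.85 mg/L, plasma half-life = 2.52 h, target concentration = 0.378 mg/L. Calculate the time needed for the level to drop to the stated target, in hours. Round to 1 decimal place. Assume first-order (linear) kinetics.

k = ln2 / t½ = 0.693147 / 2.52 = 0.2751 h⁻¹
t = ln(C₀ / C) / k = ln(2.850 / 0.378) / 0.2751
  = ln(7.540) / 0.2751 = 2.020 / 0.2751 = 7.343 h

7.3 h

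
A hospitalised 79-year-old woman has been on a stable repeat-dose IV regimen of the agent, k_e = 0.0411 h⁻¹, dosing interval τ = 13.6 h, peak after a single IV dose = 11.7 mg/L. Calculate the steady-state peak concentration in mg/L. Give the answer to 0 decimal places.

e^(−kτ) = e^(−0.04110 × 13.6) = 0.5718
Accumulation ratio R = 1 / (1 − e^(−kτ)) = 1 / (1 − 0.5718) = 2.335
Steady-state peak = C₀ × R = 11.7 × 2.335 = 27.32 mg/L

27 mg/L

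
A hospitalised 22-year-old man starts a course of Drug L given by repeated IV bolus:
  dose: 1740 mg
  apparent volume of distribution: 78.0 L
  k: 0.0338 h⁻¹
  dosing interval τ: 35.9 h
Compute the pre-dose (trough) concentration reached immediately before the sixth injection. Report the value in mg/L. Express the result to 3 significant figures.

C₀ per dose = Dose / Vd = 1740 / 78.0 = 22.31 mg/L
Fraction remaining after one interval: r = e^(−kτ) = e^(−0.03380 × 35.9) = 0.2972
Before dose 6, 5 doses have been given (aged 1τ, 2τ, 3τ, 4τ, 5τ).
C_trough = C₀ × (r + r² + … + r^5) = C₀ × r(1−r^5)/(1−r)
        = 22.31 × 0.2972 × (1 − 0.002319) / (1 − 0.2972) = 9.413 mg/L

9.41 mg/L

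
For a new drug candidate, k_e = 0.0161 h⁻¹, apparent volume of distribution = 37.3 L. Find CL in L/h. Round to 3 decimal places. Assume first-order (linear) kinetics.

0.601 L/h

CL = k × Vd = 0.0161 × 37.3 = 0.6005 L/h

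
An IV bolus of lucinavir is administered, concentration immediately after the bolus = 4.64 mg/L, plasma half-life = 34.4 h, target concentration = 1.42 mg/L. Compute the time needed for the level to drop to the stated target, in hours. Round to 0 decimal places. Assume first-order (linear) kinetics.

59 h

k = ln2 / t½ = 0.693147 / 34.4 = 0.02015 h⁻¹
t = ln(C₀ / C) / k = ln(4.640 / 1.42) / 0.02015
  = ln(3.268) / 0.02015 = 1.184 / 0.02015 = 58.76 h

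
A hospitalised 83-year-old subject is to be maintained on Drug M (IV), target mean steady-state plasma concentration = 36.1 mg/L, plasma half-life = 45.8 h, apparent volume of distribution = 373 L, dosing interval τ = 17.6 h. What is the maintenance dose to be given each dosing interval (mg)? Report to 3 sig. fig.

3590 mg

k = ln2 / t½ = 0.693147 / 45.8 = 0.01513 h⁻¹
CL = k × Vd = 0.01513 × 373 = 5.643 L/h
At steady state, Dose/τ = Css × CL.
Dose = Css × CL × τ = 36.1 × 5.643 × 17.6 = 3585 mg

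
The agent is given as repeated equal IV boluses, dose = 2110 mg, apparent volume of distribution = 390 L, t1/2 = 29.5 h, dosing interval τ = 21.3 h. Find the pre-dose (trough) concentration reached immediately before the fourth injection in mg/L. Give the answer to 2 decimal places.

6.47 mg/L

C₀ per dose = Dose / Vd = 2110 / 390 = 5.410 mg/L
k = ln2 / t½ = 0.693147 / 29.5 = 0.02350 h⁻¹
Fraction remaining after one interval: r = e^(−kτ) = e^(−0.02350 × 21.3) = 0.6062
Before dose 4, 3 doses have been given (aged 1τ, 2τ, 3τ).
C_trough = C₀ × (r + r² + … + r^3) = C₀ × r(1−r^3)/(1−r)
        = 5.410 × 0.6062 × (1 − 0.2228) / (1 − 0.6062) = 6.472 mg/L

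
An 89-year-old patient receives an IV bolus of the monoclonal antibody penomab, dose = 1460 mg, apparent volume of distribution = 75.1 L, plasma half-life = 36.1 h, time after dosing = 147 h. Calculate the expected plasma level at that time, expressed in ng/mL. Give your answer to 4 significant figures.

C₀ = Dose / Vd = 1460 / 75.1 = 19.44 mg/L
k = ln2 / t½ = 0.693147 / 36.1 = 0.01920 h⁻¹
C = C₀ · e^(−k·t) = 19.44 × e^(−0.01920 × 147)
  = 19.44 × 0.05946 = 1.156 mg/L
Convert: 1.156 mg/L × 1000 = 1156 ng/mL

1156 ng/mL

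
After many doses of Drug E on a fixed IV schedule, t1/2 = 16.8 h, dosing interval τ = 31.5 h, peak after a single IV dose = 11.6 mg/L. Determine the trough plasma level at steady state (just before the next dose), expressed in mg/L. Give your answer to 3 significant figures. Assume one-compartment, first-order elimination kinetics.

k = ln2 / t½ = 0.693147 / 16.8 = 0.04126 h⁻¹
e^(−kτ) = e^(−0.04126 × 31.5) = 0.2726
Accumulation ratio R = 1 / (1 − e^(−kτ)) = 1 / (1 − 0.2726) = 1.375
Steady-state trough = C₀ × R × e^(−kτ) = 11.6 × 1.375 × 0.2726 = 4.348 mg/L

4.35 mg/L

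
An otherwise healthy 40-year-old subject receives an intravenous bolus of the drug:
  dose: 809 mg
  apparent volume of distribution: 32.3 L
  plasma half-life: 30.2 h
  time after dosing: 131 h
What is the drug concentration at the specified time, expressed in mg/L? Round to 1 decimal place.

1.2 mg/L

C₀ = Dose / Vd = 809.0 / 32.3 = 25.05 mg/L
k = ln2 / t½ = 0.693147 / 30.2 = 0.02295 h⁻¹
C = C₀ · e^(−k·t) = 25.05 × e^(−0.02295 × 131)
  = 25.05 × 0.04947 = 1.239 mg/L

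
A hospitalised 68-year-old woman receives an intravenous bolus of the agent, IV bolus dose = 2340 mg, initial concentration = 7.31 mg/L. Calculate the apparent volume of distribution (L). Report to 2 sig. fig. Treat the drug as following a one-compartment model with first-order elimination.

320 L

Vd = Dose / C₀ = 2340 / 7.31 = 320.1 L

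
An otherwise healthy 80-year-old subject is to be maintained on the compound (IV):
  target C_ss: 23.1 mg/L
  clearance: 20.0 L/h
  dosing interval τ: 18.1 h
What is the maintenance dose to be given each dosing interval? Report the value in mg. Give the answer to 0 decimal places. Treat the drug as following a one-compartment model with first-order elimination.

8362 mg

At steady state, Dose/τ = Css × CL.
Dose = Css × CL × τ = 23.1 × 20.00 × 18.1 = 8362 mg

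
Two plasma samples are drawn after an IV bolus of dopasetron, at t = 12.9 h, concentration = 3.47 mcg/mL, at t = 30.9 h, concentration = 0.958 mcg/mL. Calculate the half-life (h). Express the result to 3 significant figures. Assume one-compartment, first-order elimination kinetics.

k = ln(C₁/C₂) / (t₂ − t₁) = ln(3.47/0.958) / (30.9 − 12.9)
  = 1.287 / 18.00 = 0.07150 h⁻¹
t½ = ln2 / k = 0.693147 / 0.07150 = 9.694 h

9.69 h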